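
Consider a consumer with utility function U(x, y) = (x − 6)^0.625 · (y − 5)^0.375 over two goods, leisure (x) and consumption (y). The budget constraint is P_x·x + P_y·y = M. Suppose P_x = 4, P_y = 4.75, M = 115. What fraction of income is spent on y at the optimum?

Let x' = x−6, y' = y−5. MRS = (5/3)·y'/x' = P_x/P_y.
After buying the subsistence bundle (6, 5), a share 0.625 of the remaining income goes to x: x* = 6 + 0.625·(M − 6P_x − 5P_y)/P_x.
Discretionary income = 115 − 6·4 − 5·4.75 = 67.25; x* = 6 + 0.625·67.25/4 = 16.5078; y* = 5 + 0.375·67.25/4.75 = 10.3092.
Expenditure on y: 4.75·10.3092 = 48.9688; share = 0.4258.

share on y = 0.4258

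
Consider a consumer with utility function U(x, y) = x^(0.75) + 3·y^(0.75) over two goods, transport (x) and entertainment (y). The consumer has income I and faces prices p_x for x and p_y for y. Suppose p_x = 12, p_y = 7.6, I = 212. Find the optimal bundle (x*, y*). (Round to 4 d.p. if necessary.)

x* = 0.0552, y* = 27.8075

MRS = MU_x/MU_y = (1/3)·(y/x)^(0.25). Set equal to p_x/p_y.
Solve for the ratio: y/x = [3·p_x/p_y]^(4).
With the ratio pinned down, the budget gives x* = I/(p_x + p_y·(y/x)) and y* = (y/x)·x*.
Numerically y/x = 503.449175, so x* = 212/(12 + 7.6·503.449175) = 0.0552 and y* = 503.449175·0.0552 = 27.8075.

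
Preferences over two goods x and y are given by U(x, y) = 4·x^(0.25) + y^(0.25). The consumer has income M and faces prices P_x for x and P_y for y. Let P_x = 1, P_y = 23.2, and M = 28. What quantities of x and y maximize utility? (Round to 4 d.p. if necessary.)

Substitute y = (y/x)·x into the budget: x* = M/(P_x + P_y·(y/x)).
Numerically y/x = 0.00238, so x* = 28/(1 + 23.2·0.00238) = 26.5348 and y* = 0.00238·26.5348 = 0.0632.

x* = 26.5348, y* = 0.0632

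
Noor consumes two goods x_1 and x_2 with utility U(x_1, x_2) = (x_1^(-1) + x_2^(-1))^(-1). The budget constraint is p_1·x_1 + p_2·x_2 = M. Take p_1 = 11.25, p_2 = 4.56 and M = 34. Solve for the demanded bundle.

From the CES first-order condition, (x_2/x_1)^(2) = p_1/p_2.
Solve for the ratio: x_2/x_1 = [p_1/p_2]^(0.5).
With the ratio pinned down, the budget gives x_1* = M/(p_1 + p_2·(x_2/x_1)) and x_2* = (x_2/x_1)·x_1*.
Numerically x_2/x_1 = 1.570702, so x_1* = 34/(11.25 + 4.56·1.570702) = 1.8466 and x_2* = 1.570702·1.8466 = 2.9004.

x_1* = 1.8466, x_2* = 2.9004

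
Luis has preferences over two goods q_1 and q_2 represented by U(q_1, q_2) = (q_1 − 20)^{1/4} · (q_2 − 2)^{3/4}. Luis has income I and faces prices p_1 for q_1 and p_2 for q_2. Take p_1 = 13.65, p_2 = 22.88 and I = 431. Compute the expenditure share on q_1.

share on q_1 = 0.6985

This is Cobb-Douglas in (q_1−20, q_2−2): tangency gives 0.25·p_2·(q_2−2) = 0.75·p_1·(q_1−20).
After buying the subsistence bundle (20, 2), a share 0.25 of the remaining income goes to q_1: q_1* = 20 + 0.25·(I − 20p_1 − 2p_2)/p_1.
Discretionary income = 431 − 20·13.65 − 2·22.88 = 112.24; q_1* = 20 + 0.25·112.24/13.65 = 22.0557; q_2* = 2 + 0.75·112.24/22.88 = 5.6792.
Expenditure on q_1: 13.65·22.0557 = 301.06; share = 0.6985.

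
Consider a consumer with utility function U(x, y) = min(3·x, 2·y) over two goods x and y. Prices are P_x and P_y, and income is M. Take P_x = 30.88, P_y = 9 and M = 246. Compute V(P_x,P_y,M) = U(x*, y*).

V = 16.6291

With perfect complements, no substitution: consume in ratio x:y = 2:3.
Budget: P_x·x + P_y·(3/2)·x = M, so (2·P_x + 3·P_y)·x = 2·M.
Demand: x*(P_x,P_y,M) = 2·M/(2·P_x + 3·P_y), y* = 3·M/(2·P_x + 3·P_y).
Here 2·30.88 + 3·9 = 88.76, giving x* = 5.543 and y* = 8.3146.
Utility at the optimum: U(5.543, 8.3146) = 16.6291.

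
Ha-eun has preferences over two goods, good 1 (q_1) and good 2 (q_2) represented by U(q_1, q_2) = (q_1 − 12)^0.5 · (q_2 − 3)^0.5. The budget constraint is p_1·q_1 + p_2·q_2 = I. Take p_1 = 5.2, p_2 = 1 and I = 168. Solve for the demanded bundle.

q_1* = 21.8654, q_2* = 54.3

After buying the subsistence bundle (12, 3), a share 0.5 of the remaining income goes to q_1: q_1* = 12 + 0.5·(I − 12p_1 − 3p_2)/p_1.
Discretionary income = 168 − 12·5.2 − 3·1 = 102.6; q_1* = 12 + 0.5·102.6/5.2 = 21.8654; q_2* = 3 + 0.5·102.6/1 = 54.3.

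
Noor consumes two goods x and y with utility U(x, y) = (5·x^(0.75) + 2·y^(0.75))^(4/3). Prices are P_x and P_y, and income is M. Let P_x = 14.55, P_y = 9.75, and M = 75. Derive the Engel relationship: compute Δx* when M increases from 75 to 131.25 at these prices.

Δx* = 3.5629

MU_x ∝ 5·x^(-0.25), MU_y ∝ 2·y^(-0.25), so MRS = (5/2)·(y/x)^(0.25) = P_x/P_y.
Solve for the ratio: y/x = [(2/5)·P_x/P_y]^(4).
Substitute y = (y/x)·x into the budget: x* = M/(P_x + P_y·(y/x)).
Numerically y/x = 0.126962, so x* = 75/(14.55 + 9.75·0.126962) = 4.7505.
At M' = 131.25: x* = 8.3133. Change: 8.3133 − 4.7505 = 3.5629.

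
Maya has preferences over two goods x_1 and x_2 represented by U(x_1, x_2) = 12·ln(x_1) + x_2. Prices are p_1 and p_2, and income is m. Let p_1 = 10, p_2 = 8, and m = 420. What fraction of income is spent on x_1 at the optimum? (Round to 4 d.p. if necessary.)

MU_x_1 = 12/x_1, MU_x_2 = 1. Tangency: 12/x_1 = p_1/p_2.
So x_1*(p_1,p_2) = 12·p_2/p_1, independent of income; and x_2* = (m − 12·p_2)/p_2.
At the given prices: x_1* = 12·8/10 = 9.6, and x_2* = 40.5.
Expenditure on x_1: 10·9.6 = 96; share = 0.2286.

share on x_1 = 0.2286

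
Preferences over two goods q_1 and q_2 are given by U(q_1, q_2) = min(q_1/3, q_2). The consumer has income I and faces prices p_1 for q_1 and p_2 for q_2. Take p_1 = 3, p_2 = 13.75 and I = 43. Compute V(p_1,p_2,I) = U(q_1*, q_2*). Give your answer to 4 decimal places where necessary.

V = 1.8901

Leontief preferences: the optimum is at the kink where q_1/3 = q_2/1, i.e. q_2 = (1/3)·q_1.
Budget: p_1·q_1 + p_2·(1/3)·q_1 = I, so (3·p_1 + p_2)·q_1 = 3·I.
Demand: q_1*(p_1,p_2,I) = 3·I/(3·p_1 + p_2), q_2* = I/(3·p_1 + p_2).
Here 3·3 + 13.75 = 22.75, giving q_1* = 5.6703 and q_2* = 1.8901.
Utility at the optimum: U(5.6703, 1.8901) = 1.8901.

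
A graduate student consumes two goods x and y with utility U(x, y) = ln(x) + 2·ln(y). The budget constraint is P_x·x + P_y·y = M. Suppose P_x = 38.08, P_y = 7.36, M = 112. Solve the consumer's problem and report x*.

x* = 0.9804

At P_x=38.08, P_y=7.36, M=112: x* = 1/3·112/38.08 = 0.9804.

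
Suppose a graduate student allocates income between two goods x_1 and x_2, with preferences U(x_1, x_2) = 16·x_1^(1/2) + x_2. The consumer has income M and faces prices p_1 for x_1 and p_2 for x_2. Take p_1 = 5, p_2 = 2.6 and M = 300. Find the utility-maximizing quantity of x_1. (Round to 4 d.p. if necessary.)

Utility is quasi-linear in x_2; the FOC for x_1 is 8/√x_1 = p_1/p_2.
Thus x_1* = (8·p_2/p_1)² — independent of M — with the rest of income spent on x_2.
Plugging in: x_1* = (8·2.6/5)² = 17.3056.

x_1* = 17.3056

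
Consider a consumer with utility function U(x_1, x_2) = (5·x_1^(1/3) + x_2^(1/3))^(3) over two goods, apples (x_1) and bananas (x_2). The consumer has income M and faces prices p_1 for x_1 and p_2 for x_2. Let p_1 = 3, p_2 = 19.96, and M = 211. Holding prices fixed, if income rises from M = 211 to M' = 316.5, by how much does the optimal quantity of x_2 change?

With the ratio pinned down, the budget gives x_1* = M/(p_1 + p_2·(x_2/x_1)) and x_2* = (x_2/x_1)·x_1*.
Numerically x_2/x_1 = 0.005212, so x_1* = 211/(3 + 19.96·0.005212) = 67.9762 and x_2* = 0.005212·67.9762 = 0.3543.
At M' = 316.5: x_2* = 0.5314. Change: 0.5314 − 0.3543 = 0.1771.

Δx_2* = 0.1771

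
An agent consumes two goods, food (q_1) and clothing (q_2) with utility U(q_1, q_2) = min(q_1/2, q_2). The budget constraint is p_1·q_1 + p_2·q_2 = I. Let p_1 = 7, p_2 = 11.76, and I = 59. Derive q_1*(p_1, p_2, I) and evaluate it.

Leontief preferences: the optimum is at the kink where q_1/2 = q_2/1, i.e. q_2 = (1/2)·q_1.
Budget: p_1·q_1 + p_2·(1/2)·q_1 = I, so (2·p_1 + p_2)·q_1 = 2·I.
Demand: q_1*(p_1,p_2,I) = 2·I/(2·p_1 + p_2), q_2* = I/(2·p_1 + p_2).
Here 2·7 + 11.76 = 25.76, giving q_1* = 4.5807.

q_1* = 4.5807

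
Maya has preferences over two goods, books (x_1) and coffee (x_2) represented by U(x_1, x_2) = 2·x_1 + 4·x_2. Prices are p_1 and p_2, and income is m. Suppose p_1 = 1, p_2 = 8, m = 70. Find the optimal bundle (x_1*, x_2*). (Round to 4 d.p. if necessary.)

x_1* = 70, x_2* = 0

Linear utility — the consumer picks whichever good has higher MU/price: 2/1 = 2 vs 4/8 = 0.5.
x_1 gives more utility per dollar, so spend all income on x_1: x_1* = m/p_1, x_2* = 0.
Numerically: x_1* = 70, x_2* = 0.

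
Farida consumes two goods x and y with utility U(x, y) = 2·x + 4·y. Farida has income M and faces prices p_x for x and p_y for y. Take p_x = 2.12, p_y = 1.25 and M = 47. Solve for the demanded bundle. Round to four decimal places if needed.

x* = 0, y* = 37.6

Perfect substitutes: compare marginal utility per dollar. 2/p_x vs 4/p_y → 0.9434 vs 3.2.
y gives more utility per dollar, so spend all income on y: y* = M/p_y, x* = 0.
Numerically: x* = 0, y* = 37.6.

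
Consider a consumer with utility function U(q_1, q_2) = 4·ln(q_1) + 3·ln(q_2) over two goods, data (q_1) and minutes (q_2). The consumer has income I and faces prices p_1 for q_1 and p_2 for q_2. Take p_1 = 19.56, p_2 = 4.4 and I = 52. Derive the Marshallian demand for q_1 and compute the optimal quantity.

q_1* = 1.5191

At p_1=19.56, p_2=4.4, I=52: q_1* = 4/7·52/19.56 = 1.5191.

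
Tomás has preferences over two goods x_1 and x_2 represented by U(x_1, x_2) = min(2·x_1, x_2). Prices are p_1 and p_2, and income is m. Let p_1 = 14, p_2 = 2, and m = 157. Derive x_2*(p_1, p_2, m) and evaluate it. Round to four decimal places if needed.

x_2* = 17.4444

With perfect complements, no substitution: consume in ratio x_1:x_2 = 1:2.
Budget: p_1·x_1 + p_2·2·x_1 = m, so (p_1 + 2·p_2)·x_1 = m.
Demand: x_1*(p_1,p_2,m) = m/(p_1 + 2·p_2), x_2* = 2·m/(p_1 + 2·p_2).
Here 14 + 2·2 = 18, giving x_2* = 17.4444.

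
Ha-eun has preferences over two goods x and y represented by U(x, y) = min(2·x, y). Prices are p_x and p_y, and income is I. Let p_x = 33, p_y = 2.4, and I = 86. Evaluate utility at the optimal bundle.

With perfect complements, no substitution: consume in ratio x:y = 1:2.
Budget: p_x·x + p_y·2·x = I, so (p_x + 2·p_y)·x = I.
Demand: x*(p_x,p_y,I) = I/(p_x + 2·p_y), y* = 2·I/(p_x + 2·p_y).
Here 33 + 2·2.4 = 37.8, giving x* = 2.2751 and y* = 4.5503.
Utility at the optimum: U(2.2751, 4.5503) = 4.5503.

V = 4.5503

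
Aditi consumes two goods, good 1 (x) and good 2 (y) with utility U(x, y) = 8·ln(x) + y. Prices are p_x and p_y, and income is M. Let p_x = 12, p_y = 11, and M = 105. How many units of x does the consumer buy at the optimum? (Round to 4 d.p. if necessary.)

MU_x = 8/x, MU_y = 1. Tangency: 8/x = p_x/p_y.
So x*(p_x,p_y) = 8·p_y/p_x, independent of income; and y* = (M − 8·p_y)/p_y.
At the given prices: x* = 8·11/12 = 7.3333.

x* = 7.3333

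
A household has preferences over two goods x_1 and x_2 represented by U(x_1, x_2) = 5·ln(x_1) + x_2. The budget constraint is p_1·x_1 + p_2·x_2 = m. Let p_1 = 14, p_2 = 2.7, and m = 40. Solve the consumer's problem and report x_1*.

Set MRS = p_1/p_2: (5/x_1)/1 = p_1/p_2.
So x_1*(p_1,p_2) = 5·p_2/p_1, independent of income; and x_2* = (m − 5·p_2)/p_2.
At the given prices: x_1* = 5·2.7/14 = 0.9643.

x_1* = 0.9643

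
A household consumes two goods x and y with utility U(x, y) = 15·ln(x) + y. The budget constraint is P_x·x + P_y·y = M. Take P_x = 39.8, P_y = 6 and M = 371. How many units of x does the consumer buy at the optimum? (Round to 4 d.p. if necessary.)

Set MRS = P_x/P_y: (15/x)/1 = P_x/P_y.
So x*(P_x,P_y) = 15·P_y/P_x, independent of income; and y* = (M − 15·P_y)/P_y.
At the given prices: x* = 15·6/39.8 = 2.2613.

x* = 2.2613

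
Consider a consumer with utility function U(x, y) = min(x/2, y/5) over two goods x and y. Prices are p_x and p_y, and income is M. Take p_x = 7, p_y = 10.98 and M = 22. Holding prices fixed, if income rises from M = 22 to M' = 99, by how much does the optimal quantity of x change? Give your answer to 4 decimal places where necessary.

With perfect complements, no substitution: consume in ratio x:y = 2:5.
Budget: p_x·x + p_y·(5/2)·x = M, so (2·p_x + 5·p_y)·x = 2·M.
Demand: x*(p_x,p_y,M) = 2·M/(2·p_x + 5·p_y), y* = 5·M/(2·p_x + 5·p_y).
Here 2·7 + 5·10.98 = 68.9, giving x* = 0.6386.
At M' = 99: x* = 2.8737. Change: 2.8737 − 0.6386 = 2.2351.

Δx* = 2.2351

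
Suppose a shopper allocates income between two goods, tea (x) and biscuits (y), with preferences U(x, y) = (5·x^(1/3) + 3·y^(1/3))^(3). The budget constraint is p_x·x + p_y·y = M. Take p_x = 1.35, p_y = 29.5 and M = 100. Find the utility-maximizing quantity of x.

x* = 67.3755

MU_x ∝ 5·x^(-2/3), MU_y ∝ 3·y^(-2/3), so MRS = (5/3)·(y/x)^(2/3) = p_x/p_y.
Solve for the ratio: y/x = [(3/5)·p_x/p_y]^(1.5).
With the ratio pinned down, the budget gives x* = M/(p_x + p_y·(y/x)) and y* = (y/x)·x*.
Numerically y/x = 0.00455, so x* = 100/(1.35 + 29.5·0.00455) = 67.3755.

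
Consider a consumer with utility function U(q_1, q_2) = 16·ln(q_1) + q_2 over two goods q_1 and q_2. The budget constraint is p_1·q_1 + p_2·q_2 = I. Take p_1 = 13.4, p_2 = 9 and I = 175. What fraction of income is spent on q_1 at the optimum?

Set MRS = p_1/p_2: (16/q_1)/1 = p_1/p_2.
So q_1*(p_1,p_2) = 16·p_2/p_1, independent of income; and q_2* = (I − 16·p_2)/p_2.
At the given prices: q_1* = 16·9/13.4 = 10.7463, and q_2* = 3.4444.
Expenditure on q_1: 13.4·10.7463 = 144; share = 0.8229.

share on q_1 = 0.8229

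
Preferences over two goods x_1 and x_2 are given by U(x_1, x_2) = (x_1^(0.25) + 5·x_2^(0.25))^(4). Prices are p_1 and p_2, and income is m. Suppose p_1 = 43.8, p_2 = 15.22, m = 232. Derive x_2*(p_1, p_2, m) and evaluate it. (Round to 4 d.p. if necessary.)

x_2* = 14.0849

With the ratio pinned down, the budget gives x_1* = m/(p_1 + p_2·(x_2/x_1)) and x_2* = (x_2/x_1)·x_1*.
Numerically x_2/x_1 = 34.997682, so x_1* = 232/(43.8 + 15.22·34.997682) = 0.4025 and x_2* = 34.997682·0.4025 = 14.0849.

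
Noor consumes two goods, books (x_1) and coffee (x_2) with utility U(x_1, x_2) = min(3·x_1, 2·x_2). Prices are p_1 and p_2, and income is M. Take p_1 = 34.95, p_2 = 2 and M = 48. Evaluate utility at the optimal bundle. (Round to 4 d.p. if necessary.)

With perfect complements, no substitution: consume in ratio x_1:x_2 = 2:3.
Budget: p_1·x_1 + p_2·(3/2)·x_1 = M, so (2·p_1 + 3·p_2)·x_1 = 2·M.
Demand: x_1*(p_1,p_2,M) = 2·M/(2·p_1 + 3·p_2), x_2* = 3·M/(2·p_1 + 3·p_2).
Here 2·34.95 + 3·2 = 75.9, giving x_1* = 1.2648 and x_2* = 1.8972.
Utility at the optimum: U(1.2648, 1.8972) = 3.7945.

V = 3.7945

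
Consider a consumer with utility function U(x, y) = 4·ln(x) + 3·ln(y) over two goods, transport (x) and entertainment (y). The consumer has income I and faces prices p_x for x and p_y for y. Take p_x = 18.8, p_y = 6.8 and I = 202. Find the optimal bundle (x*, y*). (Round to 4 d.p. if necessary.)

x* = 6.1398, y* = 12.7311

Tangency: MRS = (4/3)·y/x = p_x/p_y.
Rearranging, p_y·y = (3/4)·p_x·x. Substituting into the budget gives p_x·x·(1 + (3/4)) = I.
Demand: x*(p_x,p_y,I) = 4/7·I/p_x and y* = 3/7·I/p_y.
At p_x=18.8, p_y=6.8, I=202: x* = 4/7·202/18.8 = 6.1398, y* = 12.7311.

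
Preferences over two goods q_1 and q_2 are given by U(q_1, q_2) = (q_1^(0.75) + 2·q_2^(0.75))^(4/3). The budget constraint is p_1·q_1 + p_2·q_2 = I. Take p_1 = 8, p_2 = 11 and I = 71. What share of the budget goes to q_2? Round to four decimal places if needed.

share on q_2 = 0.8602

MRS = MU_q_1/MU_q_2 = (1/2)·(q_2/q_1)^(0.25). Set equal to p_1/p_2.
Solve for the ratio: q_2/q_1 = [2·p_1/p_2]^(4).
Substitute q_2 = (q_2/q_1)·q_1 into the budget: q_1* = I/(p_1 + p_2·(q_2/q_1)).
Numerically q_2/q_1 = 4.476197, so q_1* = 71/(8 + 11·4.476197) = 1.2404 and q_2* = 4.476197·1.2404 = 5.5524.
Expenditure on q_2: 11·5.5524 = 61.0766; share = 0.8602.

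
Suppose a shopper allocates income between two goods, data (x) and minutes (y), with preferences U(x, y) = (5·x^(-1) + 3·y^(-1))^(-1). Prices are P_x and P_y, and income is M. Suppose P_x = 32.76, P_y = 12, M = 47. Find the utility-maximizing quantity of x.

x* = 0.9768

MU_x ∝ 5·x^(-2), MU_y ∝ 3·y^(-2), so MRS = (5/3)·(y/x)^(2) = P_x/P_y.
Hence y/x = ((3/5)·P_x/P_y)^(1/(2)), i.e. raised to the 0.5 power.
With the ratio pinned down, the budget gives x* = M/(P_x + P_y·(y/x)) and y* = (y/x)·x*.
Numerically y/x = 1.279844, so x* = 47/(32.76 + 12·1.279844) = 0.9768.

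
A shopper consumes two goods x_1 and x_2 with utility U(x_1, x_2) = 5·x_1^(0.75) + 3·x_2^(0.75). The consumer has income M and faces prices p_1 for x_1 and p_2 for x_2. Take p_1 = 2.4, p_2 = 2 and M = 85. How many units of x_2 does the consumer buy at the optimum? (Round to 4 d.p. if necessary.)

x_2* = 7.7763

MRS = MU_x_1/MU_x_2 = (5/3)·(x_2/x_1)^(0.25). Set equal to p_1/p_2.
Hence x_2/x_1 = ((3/5)·p_1/p_2)^(1/(0.25)), i.e. raised to the 4 power.
Substitute x_2 = (x_2/x_1)·x_1 into the budget: x_1* = M/(p_1 + p_2·(x_2/x_1)).
Numerically x_2/x_1 = 0.268739, so x_1* = 85/(2.4 + 2·0.268739) = 28.9364 and x_2* = 0.268739·28.9364 = 7.7763.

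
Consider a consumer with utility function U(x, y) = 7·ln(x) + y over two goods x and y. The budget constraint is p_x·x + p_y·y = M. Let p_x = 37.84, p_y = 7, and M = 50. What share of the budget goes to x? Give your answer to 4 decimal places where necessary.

share on x = 0.98

So x*(p_x,p_y) = 7·p_y/p_x, independent of income; and y* = (M − 7·p_y)/p_y.
At the given prices: x* = 7·7/37.84 = 1.2949, and y* = 0.1429.
Expenditure on x: 37.84·1.2949 = 49; share = 0.98.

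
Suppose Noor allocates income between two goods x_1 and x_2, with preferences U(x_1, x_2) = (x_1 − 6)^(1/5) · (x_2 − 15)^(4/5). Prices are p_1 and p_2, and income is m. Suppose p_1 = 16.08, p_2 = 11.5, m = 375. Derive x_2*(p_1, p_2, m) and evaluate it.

x_2* = 22.3753

MRS = (1/4)·(x_2−15)/(x_1−6). Tangency with p_1/p_2 gives x_2−15 = 4·(p_1/p_2)·(x_1−6).
After buying the subsistence bundle (6, 15), a share 0.2 of the remaining income goes to x_1: x_1* = 6 + 0.2·(m − 6p_1 − 15p_2)/p_1.
Discretionary income = 375 − 6·16.08 − 15·11.5 = 106.02; x_2* = 15 + 0.8·106.02/11.5 = 22.3753.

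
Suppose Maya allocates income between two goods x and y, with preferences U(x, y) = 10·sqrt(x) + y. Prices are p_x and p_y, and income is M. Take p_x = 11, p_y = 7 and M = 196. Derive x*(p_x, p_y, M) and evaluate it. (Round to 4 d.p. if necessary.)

x* = 10.124

Set MRS = p_x/p_y: 5·x^(−1/2) = p_x/p_y.
Solve: √x = 5·p_y/p_x, so x*(p_x,p_y) = (5·p_y/p_x)², and y* = (M − p_x·x*)/p_y.
Plugging in: x* = (5·7/11)² = 10.124.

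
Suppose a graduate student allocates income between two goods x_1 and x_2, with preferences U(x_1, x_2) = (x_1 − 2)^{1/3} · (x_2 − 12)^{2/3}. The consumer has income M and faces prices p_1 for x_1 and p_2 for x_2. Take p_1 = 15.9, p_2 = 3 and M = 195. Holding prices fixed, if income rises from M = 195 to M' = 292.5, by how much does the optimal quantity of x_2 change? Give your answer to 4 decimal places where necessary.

Δx_2* = 21.6667

MRS = (1/2)·(x_2−12)/(x_1−2). Tangency with p_1/p_2 gives x_2−12 = 2·(p_1/p_2)·(x_1−2).
Substituting into the budget: x_1* = 2 + 1/3·(M − 2·p_1 − 12·p_2)/p_1, and x_2* = 12 + 2/3·(…)/p_2.
Discretionary income = 195 − 2·15.9 − 12·3 = 127.2; x_2* = 12 + 2/3·127.2/3 = 40.2667.
At M' = 292.5: x_2* = 61.9333. Change: 61.9333 − 40.2667 = 21.6667.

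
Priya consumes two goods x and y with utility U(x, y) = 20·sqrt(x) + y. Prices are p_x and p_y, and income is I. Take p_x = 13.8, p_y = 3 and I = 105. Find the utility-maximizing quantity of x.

MU_x = 10/√x, MU_y = 1. Tangency: 10/√x = p_x/p_y.
Thus x* = (10·p_y/p_x)² — independent of I — with the rest of income spent on y.
Plugging in: x* = (10·3/13.8)² = 4.7259.

x* = 4.7259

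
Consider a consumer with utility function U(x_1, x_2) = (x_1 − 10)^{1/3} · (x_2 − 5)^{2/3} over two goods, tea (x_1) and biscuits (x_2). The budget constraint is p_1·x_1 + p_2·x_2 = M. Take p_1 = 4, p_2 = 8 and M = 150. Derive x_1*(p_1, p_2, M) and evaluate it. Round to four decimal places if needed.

MRS = (1/2)·(x_2−5)/(x_1−10). Tangency with p_1/p_2 gives x_2−5 = 2·(p_1/p_2)·(x_1−10).
After buying the subsistence bundle (10, 5), a share 1/3 of the remaining income goes to x_1: x_1* = 10 + 1/3·(M − 10p_1 − 5p_2)/p_1.
Discretionary income = 150 − 10·4 − 5·8 = 70; x_1* = 10 + 1/3·70/4 = 15.8333.

x_1* = 15.8333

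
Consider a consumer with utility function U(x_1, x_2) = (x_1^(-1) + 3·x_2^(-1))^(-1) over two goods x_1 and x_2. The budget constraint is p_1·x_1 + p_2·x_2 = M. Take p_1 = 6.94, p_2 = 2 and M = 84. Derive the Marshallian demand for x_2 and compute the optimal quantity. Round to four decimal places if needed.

MU_x_1 ∝ x_1^(-2), MU_x_2 ∝ 3·x_2^(-2), so MRS = (1/3)·(x_2/x_1)^(2) = p_1/p_2.
Hence x_2/x_1 = (3·p_1/p_2)^(1/(2)), i.e. raised to the 0.5 power.
With the ratio pinned down, the budget gives x_1* = M/(p_1 + p_2·(x_2/x_1)) and x_2* = (x_2/x_1)·x_1*.
Numerically x_2/x_1 = 3.226453, so x_1* = 84/(6.94 + 2·3.226453) = 6.272 and x_2* = 3.226453·6.272 = 20.2362.

x_2* = 20.2362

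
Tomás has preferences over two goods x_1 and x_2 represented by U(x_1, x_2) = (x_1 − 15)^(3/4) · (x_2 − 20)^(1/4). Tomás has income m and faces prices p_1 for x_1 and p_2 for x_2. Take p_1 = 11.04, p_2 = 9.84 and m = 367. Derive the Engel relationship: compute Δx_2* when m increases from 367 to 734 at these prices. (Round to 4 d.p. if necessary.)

Δx_2* = 9.3242

Let x_1' = x_1−15, x_2' = x_2−20. MRS = 3·x_2'/x_1' = p_1/p_2.
Substituting into the budget: x_1* = 15 + 0.75·(m − 15·p_1 − 20·p_2)/p_1, and x_2* = 20 + 0.25·(…)/p_2.
Discretionary income = 367 − 15·11.04 − 20·9.84 = 4.6; x_2* = 20 + 0.25·4.6/9.84 = 20.1169.
At m' = 734: x_2* = 29.4411. Change: 29.4411 − 20.1169 = 9.3242.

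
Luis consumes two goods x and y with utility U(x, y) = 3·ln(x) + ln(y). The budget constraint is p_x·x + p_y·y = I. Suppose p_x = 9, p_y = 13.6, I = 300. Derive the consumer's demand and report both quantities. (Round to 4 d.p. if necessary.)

MU_x/MU_y = (3·y)/(x); tangency sets this equal to p_x/p_y.
So 3·p_y·y = p_x·x; combined with the budget, a share 0.75 of income goes to x.
Demand: x*(p_x,p_y,I) = 0.75·I/p_x and y* = 0.25·I/p_y.
At p_x=9, p_y=13.6, I=300: x* = 0.75·300/9 = 25, y* = 5.5147.

x* = 25, y* = 5.5147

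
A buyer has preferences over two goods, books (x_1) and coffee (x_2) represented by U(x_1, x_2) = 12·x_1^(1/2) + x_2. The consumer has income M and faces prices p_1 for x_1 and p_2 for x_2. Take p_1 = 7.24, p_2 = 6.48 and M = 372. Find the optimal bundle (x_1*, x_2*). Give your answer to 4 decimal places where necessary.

x_1* = 28.8387, x_2* = 25.1864

Set MRS = p_1/p_2: 6·x_1^(−1/2) = p_1/p_2.
Thus x_1* = (6·p_2/p_1)² — independent of M — with the rest of income spent on x_2.
Plugging in: x_1* = (6·6.48/7.24)² = 28.8387, x_2* = 25.1864.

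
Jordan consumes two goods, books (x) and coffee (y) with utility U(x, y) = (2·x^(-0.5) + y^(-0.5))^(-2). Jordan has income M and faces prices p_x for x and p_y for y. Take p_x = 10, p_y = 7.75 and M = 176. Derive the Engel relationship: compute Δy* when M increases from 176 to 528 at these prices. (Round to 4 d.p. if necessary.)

Δy* = 16.6483

From the CES first-order condition, 2·(y/x)^(1.5) = p_x/p_y.
Solve for the ratio: y/x = [(1/2)·p_x/p_y]^(2/3).
Substitute y = (y/x)·x into the budget: x* = M/(p_x + p_y·(y/x)).
Numerically y/x = 0.746642, so x* = 176/(10 + 7.75·0.746642) = 11.1488 and y* = 0.746642·11.1488 = 8.3241.
At M' = 528: y* = 24.9724. Change: 24.9724 − 8.3241 = 16.6483.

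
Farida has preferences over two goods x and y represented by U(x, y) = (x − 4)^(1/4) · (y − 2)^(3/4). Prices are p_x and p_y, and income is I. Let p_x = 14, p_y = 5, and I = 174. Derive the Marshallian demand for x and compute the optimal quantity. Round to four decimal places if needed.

x* = 5.9286

This is Cobb-Douglas in (x−4, y−2): tangency gives 0.25·p_y·(y−2) = 0.75·p_x·(x−4).
Substituting into the budget: x* = 4 + 0.25·(I − 4·p_x − 2·p_y)/p_x, and y* = 2 + 0.75·(…)/p_y.
Discretionary income = 174 − 4·14 − 2·5 = 108; x* = 4 + 0.25·108/14 = 5.9286.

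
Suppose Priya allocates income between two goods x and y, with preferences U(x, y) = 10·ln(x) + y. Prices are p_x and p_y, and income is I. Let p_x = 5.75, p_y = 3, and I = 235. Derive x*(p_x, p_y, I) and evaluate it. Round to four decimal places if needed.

So x*(p_x,p_y) = 10·p_y/p_x, independent of income; and y* = (I − 10·p_y)/p_y.
At the given prices: x* = 10·3/5.75 = 5.2174.

x* = 5.2174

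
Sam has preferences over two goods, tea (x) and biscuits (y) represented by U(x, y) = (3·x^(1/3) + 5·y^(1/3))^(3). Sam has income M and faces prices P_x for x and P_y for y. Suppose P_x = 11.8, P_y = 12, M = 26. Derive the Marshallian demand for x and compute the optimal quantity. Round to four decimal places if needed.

Numerically y/x = 2.098091, so x* = 26/(11.8 + 12·2.098091) = 0.7031.

x* = 0.7031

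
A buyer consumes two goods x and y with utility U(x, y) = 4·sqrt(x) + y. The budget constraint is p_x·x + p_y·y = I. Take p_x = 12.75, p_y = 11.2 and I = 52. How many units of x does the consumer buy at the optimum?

x* = 3.0866

Utility is quasi-linear in y; the FOC for x is 2/√x = p_x/p_y.
Thus x* = (2·p_y/p_x)² — independent of I — with the rest of income spent on y.
Plugging in: x* = (2·11.2/12.75)² = 3.0866.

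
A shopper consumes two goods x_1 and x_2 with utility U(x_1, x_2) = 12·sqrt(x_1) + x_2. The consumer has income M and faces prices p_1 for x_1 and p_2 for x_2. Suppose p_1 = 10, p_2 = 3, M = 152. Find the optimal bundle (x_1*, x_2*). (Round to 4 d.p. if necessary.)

Utility is quasi-linear in x_2; the FOC for x_1 is 6/√x_1 = p_1/p_2.
Thus x_1* = (6·p_2/p_1)² — independent of M — with the rest of income spent on x_2.
Plugging in: x_1* = (6·3/10)² = 3.24, x_2* = 39.8667.

x_1* = 3.24, x_2* = 39.8667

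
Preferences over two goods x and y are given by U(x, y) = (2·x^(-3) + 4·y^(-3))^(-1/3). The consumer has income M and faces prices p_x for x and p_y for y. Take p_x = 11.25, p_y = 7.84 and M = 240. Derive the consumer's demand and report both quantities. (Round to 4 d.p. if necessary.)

x* = 11.1866, y* = 14.5601

MU_x ∝ 2·x^(-4), MU_y ∝ 4·y^(-4), so MRS = (1/2)·(y/x)^(4) = p_x/p_y.
Hence y/x = (2·p_x/p_y)^(1/(4)), i.e. raised to the 0.25 power.
Substitute y = (y/x)·x into the budget: x* = M/(p_x + p_y·(y/x)).
Numerically y/x = 1.301567, so x* = 240/(11.25 + 7.84·1.301567) = 11.1866 and y* = 1.301567·11.1866 = 14.5601.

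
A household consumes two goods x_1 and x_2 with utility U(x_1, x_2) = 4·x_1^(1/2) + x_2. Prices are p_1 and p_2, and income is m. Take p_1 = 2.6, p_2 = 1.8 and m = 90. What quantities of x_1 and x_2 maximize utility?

Set MRS = p_1/p_2: 2·x_1^(−1/2) = p_1/p_2.
Solve: √x_1 = 2·p_2/p_1, so x_1*(p_1,p_2) = (2·p_2/p_1)², and x_2* = (m − p_1·x_1*)/p_2.
Plugging in: x_1* = (2·1.8/2.6)² = 1.9172, x_2* = 47.2308.

x_1* = 1.9172, x_2* = 47.2308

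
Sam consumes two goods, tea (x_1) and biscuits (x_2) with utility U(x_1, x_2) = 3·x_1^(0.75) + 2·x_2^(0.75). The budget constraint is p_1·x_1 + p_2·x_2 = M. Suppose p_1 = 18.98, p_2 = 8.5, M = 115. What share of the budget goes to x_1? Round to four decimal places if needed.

share on x_1 = 0.3126

From the CES first-order condition, (3/2)·(x_2/x_1)^(0.25) = p_1/p_2.
Hence x_2/x_1 = ((2/3)·p_1/p_2)^(1/(0.25)), i.e. raised to the 4 power.
Substitute x_2 = (x_2/x_1)·x_1 into the budget: x_1* = M/(p_1 + p_2·(x_2/x_1)).
Numerically x_2/x_1 = 4.910708, so x_1* = 115/(18.98 + 8.5·4.910708) = 1.8939 and x_2* = 4.910708·1.8939 = 9.3004.
Expenditure on x_1: 18.98·1.8939 = 35.9464; share = 0.3126.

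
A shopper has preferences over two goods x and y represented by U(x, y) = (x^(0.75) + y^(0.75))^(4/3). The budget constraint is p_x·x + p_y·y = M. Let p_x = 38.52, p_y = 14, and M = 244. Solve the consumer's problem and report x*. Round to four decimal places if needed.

x* = 0.2902

MU_x ∝ x^(-0.25), MU_y ∝ y^(-0.25), so MRS = (y/x)^(0.25) = p_x/p_y.
Hence y/x = (p_x/p_y)^(1/(0.25)), i.e. raised to the 4 power.
Substitute y = (y/x)·x into the budget: x* = M/(p_x + p_y·(y/x)).
Numerically y/x = 57.310338, so x* = 244/(38.52 + 14·57.310338) = 0.2902.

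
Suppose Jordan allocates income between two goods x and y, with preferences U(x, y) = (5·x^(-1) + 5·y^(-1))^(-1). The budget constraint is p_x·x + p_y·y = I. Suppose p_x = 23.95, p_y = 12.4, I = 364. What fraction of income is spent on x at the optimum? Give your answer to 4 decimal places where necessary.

share on x = 0.5815

MRS = MU_x/MU_y = (y/x)^(2). Set equal to p_x/p_y.
Solve for the ratio: y/x = [p_x/p_y]^(0.5).
With the ratio pinned down, the budget gives x* = I/(p_x + p_y·(y/x)) and y* = (y/x)·x*.
Numerically y/x = 1.389767, so x* = 364/(23.95 + 12.4·1.389767) = 8.8386 and y* = 1.389767·8.8386 = 12.2836.
Expenditure on x: 23.95·8.8386 = 211.6839; share = 0.5815.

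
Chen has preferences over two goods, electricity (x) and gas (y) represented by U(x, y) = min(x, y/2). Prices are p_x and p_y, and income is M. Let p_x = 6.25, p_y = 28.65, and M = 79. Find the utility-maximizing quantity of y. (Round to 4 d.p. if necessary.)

Here 6.25 + 2·28.65 = 63.55, giving y* = 2.4862.

y* = 2.4862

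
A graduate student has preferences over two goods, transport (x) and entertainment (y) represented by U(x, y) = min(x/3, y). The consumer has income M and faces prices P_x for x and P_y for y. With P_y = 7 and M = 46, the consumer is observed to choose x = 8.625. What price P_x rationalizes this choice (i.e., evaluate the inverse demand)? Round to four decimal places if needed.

P_x = 3

With perfect complements, no substitution: consume in ratio x:y = 3:1.
Budget: P_x·x + P_y·(1/3)·x = M, so (3·P_x + P_y)·x = 3·M.
Demand: x*(P_x,P_y,M) = 3·M/(3·P_x + P_y), y* = M/(3·P_x + P_y).
Set x* = 8.625 in the demand function and solve for P_x: P_x = 3.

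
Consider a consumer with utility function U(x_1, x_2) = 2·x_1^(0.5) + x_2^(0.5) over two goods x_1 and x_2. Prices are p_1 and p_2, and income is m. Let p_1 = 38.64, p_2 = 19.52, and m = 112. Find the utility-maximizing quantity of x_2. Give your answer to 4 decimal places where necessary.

x_2* = 1.8995

MU_x_1 ∝ 2·x_1^(-0.5), MU_x_2 ∝ x_2^(-0.5), so MRS = 2·(x_2/x_1)^(0.5) = p_1/p_2.
Hence x_2/x_1 = ((1/2)·p_1/p_2)^(1/(0.5)), i.e. raised to the 2 power.
With the ratio pinned down, the budget gives x_1* = m/(p_1 + p_2·(x_2/x_1)) and x_2* = (x_2/x_1)·x_1*.
Numerically x_2/x_1 = 0.979613, so x_1* = 112/(38.64 + 19.52·0.979613) = 1.939 and x_2* = 0.979613·1.939 = 1.8995.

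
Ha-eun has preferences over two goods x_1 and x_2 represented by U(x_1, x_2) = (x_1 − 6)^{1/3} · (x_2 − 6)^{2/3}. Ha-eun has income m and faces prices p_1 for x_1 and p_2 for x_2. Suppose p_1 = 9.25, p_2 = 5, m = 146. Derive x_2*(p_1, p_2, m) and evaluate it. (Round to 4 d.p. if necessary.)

x_2* = 14.0667

MRS = (1/2)·(x_2−6)/(x_1−6). Tangency with p_1/p_2 gives x_2−6 = 2·(p_1/p_2)·(x_1−6).
After buying the subsistence bundle (6, 6), a share 1/3 of the remaining income goes to x_1: x_1* = 6 + 1/3·(m − 6p_1 − 6p_2)/p_1.
Discretionary income = 146 − 6·9.25 − 6·5 = 60.5; x_2* = 6 + 2/3·60.5/5 = 14.0667.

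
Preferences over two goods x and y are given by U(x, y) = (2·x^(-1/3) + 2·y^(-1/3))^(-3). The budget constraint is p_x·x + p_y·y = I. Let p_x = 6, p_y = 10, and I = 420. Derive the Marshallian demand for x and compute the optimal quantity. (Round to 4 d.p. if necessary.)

MRS = MU_x/MU_y = (y/x)^(4/3). Set equal to p_x/p_y.
Hence y/x = (p_x/p_y)^(1/(4/3)), i.e. raised to the 0.75 power.
With the ratio pinned down, the budget gives x* = I/(p_x + p_y·(y/x)) and y* = (y/x)·x*.
Numerically y/x = 0.681732, so x* = 420/(6 + 10·0.681732) = 32.7682.

x* = 32.7682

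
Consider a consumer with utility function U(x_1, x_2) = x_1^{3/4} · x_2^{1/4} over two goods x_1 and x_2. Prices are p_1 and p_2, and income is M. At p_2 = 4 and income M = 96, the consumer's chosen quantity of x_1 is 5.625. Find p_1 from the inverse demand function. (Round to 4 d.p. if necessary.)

p_1 = 12.8

The MRS is 3·x_2/x_1. Set MRS = p_1/p_2.
Rearranging, p_2·x_2 = (1/3)·p_1·x_1. Substituting into the budget gives p_1·x_1·(1 + (1/3)) = M.
Demand: x_1*(p_1,p_2,M) = 0.75·M/p_1 and x_2* = 0.25·M/p_2.
Set x_1* = 5.625 in the demand function and solve for p_1: p_1 = 12.8.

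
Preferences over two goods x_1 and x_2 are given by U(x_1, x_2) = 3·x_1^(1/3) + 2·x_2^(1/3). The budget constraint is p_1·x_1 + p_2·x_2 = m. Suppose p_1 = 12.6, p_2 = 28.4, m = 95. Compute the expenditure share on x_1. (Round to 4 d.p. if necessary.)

share on x_1 = 0.7339

MU_x_1 ∝ 3·x_1^(-2/3), MU_x_2 ∝ 2·x_2^(-2/3), so MRS = (3/2)·(x_2/x_1)^(2/3) = p_1/p_2.
Hence x_2/x_1 = ((2/3)·p_1/p_2)^(1/(2/3)), i.e. raised to the 1.5 power.
Substitute x_2 = (x_2/x_1)·x_1 into the budget: x_1* = m/(p_1 + p_2·(x_2/x_1)).
Numerically x_2/x_1 = 0.160858, so x_1* = 95/(12.6 + 28.4·0.160858) = 5.5334 and x_2* = 0.160858·5.5334 = 0.8901.
Expenditure on x_1: 12.6·5.5334 = 69.7213; share = 0.7339.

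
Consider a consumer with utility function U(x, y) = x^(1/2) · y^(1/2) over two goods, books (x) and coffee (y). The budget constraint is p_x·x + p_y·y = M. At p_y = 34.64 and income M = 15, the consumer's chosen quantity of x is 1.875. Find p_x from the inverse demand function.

p_x = 4

Tangency: MRS = y/x = p_x/p_y.
Rearranging, p_y·y = p_x·x. Substituting into the budget gives p_x·x·(1 + 1) = M.
Demand: x*(p_x,p_y,M) = 0.5·M/p_x and y* = 0.5·M/p_y.
Set x* = 1.875 in the demand function and solve for p_x: p_x = 4.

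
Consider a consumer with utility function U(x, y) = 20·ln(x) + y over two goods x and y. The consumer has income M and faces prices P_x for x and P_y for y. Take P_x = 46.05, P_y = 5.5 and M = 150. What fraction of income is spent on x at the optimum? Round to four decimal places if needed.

share on x = 0.7333

Set MRS = P_x/P_y: (20/x)/1 = P_x/P_y.
So x*(P_x,P_y) = 20·P_y/P_x, independent of income; and y* = (M − 20·P_y)/P_y.
At the given prices: x* = 20·5.5/46.05 = 2.3887, and y* = 7.2727.
Expenditure on x: 46.05·2.3887 = 110; share = 0.7333.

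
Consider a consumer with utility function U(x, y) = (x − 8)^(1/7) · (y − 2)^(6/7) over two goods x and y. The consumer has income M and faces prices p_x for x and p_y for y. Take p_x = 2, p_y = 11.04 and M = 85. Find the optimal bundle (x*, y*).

Discretionary income = 85 − 8·2 − 2·11.04 = 46.92; x* = 8 + 1/7·46.92/2 = 11.3514; y* = 2 + 6/7·46.92/11.04 = 5.6429.

x* = 11.3514, y* = 5.6429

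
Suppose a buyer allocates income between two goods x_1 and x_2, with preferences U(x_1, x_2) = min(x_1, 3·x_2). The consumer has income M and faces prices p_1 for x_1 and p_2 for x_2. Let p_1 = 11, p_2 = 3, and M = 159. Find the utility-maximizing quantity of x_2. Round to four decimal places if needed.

x_2* = 4.4167

With perfect complements, no substitution: consume in ratio x_1:x_2 = 3:1.
Budget: p_1·x_1 + p_2·(1/3)·x_1 = M, so (3·p_1 + p_2)·x_1 = 3·M.
Demand: x_1*(p_1,p_2,M) = 3·M/(3·p_1 + p_2), x_2* = M/(3·p_1 + p_2).
Here 3·11 + 3 = 36, giving x_2* = 4.4167.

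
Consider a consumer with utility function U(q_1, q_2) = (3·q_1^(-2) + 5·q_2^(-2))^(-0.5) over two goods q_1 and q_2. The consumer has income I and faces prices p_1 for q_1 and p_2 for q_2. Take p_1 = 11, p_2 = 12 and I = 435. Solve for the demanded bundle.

MU_q_1 ∝ 3·q_1^(-3), MU_q_2 ∝ 5·q_2^(-3), so MRS = (3/5)·(q_2/q_1)^(3) = p_1/p_2.
Solve for the ratio: q_2/q_1 = [(5/3)·p_1/p_2]^(1/3).
Substitute q_2 = (q_2/q_1)·q_1 into the budget: q_1* = I/(p_1 + p_2·(q_2/q_1)).
Numerically q_2/q_1 = 1.151737, so q_1* = 435/(11 + 12·1.151737) = 17.5256 and q_2* = 1.151737·17.5256 = 20.1849.

q_1* = 17.5256, q_2* = 20.1849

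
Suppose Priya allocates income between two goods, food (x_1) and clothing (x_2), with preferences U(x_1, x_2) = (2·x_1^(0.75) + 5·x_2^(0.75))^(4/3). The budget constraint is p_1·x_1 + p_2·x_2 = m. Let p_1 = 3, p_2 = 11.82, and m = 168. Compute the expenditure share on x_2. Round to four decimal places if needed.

share on x_2 = 0.3897

MRS = MU_x_1/MU_x_2 = (2/5)·(x_2/x_1)^(0.25). Set equal to p_1/p_2.
Solve for the ratio: x_2/x_1 = [(5/2)·p_1/p_2]^(4).
Substitute x_2 = (x_2/x_1)·x_1 into the budget: x_1* = m/(p_1 + p_2·(x_2/x_1)).
Numerically x_2/x_1 = 0.162097, so x_1* = 168/(3 + 11.82·0.162097) = 34.1742 and x_2* = 0.162097·34.1742 = 5.5395.
Expenditure on x_2: 11.82·5.5395 = 65.4774; share = 0.3897.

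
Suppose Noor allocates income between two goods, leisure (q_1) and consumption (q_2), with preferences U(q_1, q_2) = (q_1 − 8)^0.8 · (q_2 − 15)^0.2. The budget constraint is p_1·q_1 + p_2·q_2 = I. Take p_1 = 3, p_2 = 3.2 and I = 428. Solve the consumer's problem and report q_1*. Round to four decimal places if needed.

This is Cobb-Douglas in (q_1−8, q_2−15): tangency gives 0.8·p_2·(q_2−15) = 0.2·p_1·(q_1−8).
Substituting into the budget: q_1* = 8 + 0.8·(I − 8·p_1 − 15·p_2)/p_1, and q_2* = 15 + 0.2·(…)/p_2.
Discretionary income = 428 − 8·3 − 15·3.2 = 356; q_1* = 8 + 0.8·356/3 = 102.9333.

q_1* = 102.9333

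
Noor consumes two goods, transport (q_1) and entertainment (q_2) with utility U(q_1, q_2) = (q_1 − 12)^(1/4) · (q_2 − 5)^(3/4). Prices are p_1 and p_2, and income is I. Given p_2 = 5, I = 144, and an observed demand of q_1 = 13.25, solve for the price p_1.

p_1 = 7

Let q_1' = q_1−12, q_2' = q_2−5. MRS = (1/3)·q_2'/q_1' = p_1/p_2.
Substituting into the budget: q_1* = 12 + 0.25·(I − 12·p_1 − 5·p_2)/p_1, and q_2* = 5 + 0.75·(…)/p_2.
Set q_1* = 13.25 in the demand function and solve for p_1: p_1 = 7.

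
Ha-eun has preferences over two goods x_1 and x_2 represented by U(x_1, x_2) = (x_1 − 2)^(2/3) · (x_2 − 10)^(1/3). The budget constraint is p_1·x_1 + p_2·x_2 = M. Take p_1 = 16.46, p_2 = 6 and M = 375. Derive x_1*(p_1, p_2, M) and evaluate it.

x_1* = 13.4249

Let x_1' = x_1−2, x_2' = x_2−10. MRS = 2·x_2'/x_1' = p_1/p_2.
After buying the subsistence bundle (2, 10), a share 2/3 of the remaining income goes to x_1: x_1* = 2 + 2/3·(M − 2p_1 − 10p_2)/p_1.
Discretionary income = 375 − 2·16.46 − 10·6 = 282.08; x_1* = 2 + 2/3·282.08/16.46 = 13.4249.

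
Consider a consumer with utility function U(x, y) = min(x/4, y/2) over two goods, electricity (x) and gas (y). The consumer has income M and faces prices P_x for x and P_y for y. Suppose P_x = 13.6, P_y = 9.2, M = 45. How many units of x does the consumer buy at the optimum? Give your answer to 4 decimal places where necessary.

Leontief preferences: the optimum is at the kink where x/4 = y/2, i.e. y = (1/2)·x.
Budget: P_x·x + P_y·(1/2)·x = M, so (4·P_x + 2·P_y)·x = 4·M.
Demand: x*(P_x,P_y,M) = 4·M/(4·P_x + 2·P_y), y* = 2·M/(4·P_x + 2·P_y).
Here 4·13.6 + 2·9.2 = 72.8, giving x* = 2.4725.

x* = 2.4725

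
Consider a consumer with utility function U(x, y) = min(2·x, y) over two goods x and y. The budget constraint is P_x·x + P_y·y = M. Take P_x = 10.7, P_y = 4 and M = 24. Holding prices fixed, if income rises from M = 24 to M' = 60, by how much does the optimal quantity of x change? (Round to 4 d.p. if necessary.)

Δx* = 1.9251

Here 10.7 + 2·4 = 18.7, giving x* = 1.2834.
At M' = 60: x* = 3.2086. Change: 3.2086 − 1.2834 = 1.9251.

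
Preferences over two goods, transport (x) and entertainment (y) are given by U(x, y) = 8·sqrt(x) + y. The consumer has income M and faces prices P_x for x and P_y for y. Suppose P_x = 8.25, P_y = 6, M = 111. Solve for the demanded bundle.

MU_x = 4/√x, MU_y = 1. Tangency: 4/√x = P_x/P_y.
Thus x* = (4·P_y/P_x)² — independent of M — with the rest of income spent on y.
Plugging in: x* = (4·6/8.25)² = 8.4628, y* = 6.8636.

x* = 8.4628, y* = 6.8636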